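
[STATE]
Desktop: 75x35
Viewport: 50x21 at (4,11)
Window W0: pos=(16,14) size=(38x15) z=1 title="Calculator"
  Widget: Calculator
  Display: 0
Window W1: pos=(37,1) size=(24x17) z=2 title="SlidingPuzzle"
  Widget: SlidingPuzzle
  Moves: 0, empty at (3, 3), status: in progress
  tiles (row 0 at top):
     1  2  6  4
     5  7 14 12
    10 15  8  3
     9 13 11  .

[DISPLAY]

                                 ┃│  9 │ 13 │ 11 │
                                 ┃└────┴────┴────┴
                                 ┃Moves: 0        
            ┏━━━━━━━━━━━━━━━━━━━━┃                
            ┃ Calculator         ┃                
            ┠────────────────────┃                
            ┃                    ┗━━━━━━━━━━━━━━━━
            ┃┌───┬───┬───┬───┐                   ┃
            ┃│ 7 │ 8 │ 9 │ ÷ │                   ┃
            ┃├───┼───┼───┼───┤                   ┃
            ┃│ 4 │ 5 │ 6 │ × │                   ┃
            ┃├───┼───┼───┼───┤                   ┃
            ┃│ 1 │ 2 │ 3 │ - │                   ┃
            ┃├───┼───┼───┼───┤                   ┃
            ┃│ 0 │ . │ = │ + │                   ┃
            ┃├───┼───┼───┼───┤                   ┃
            ┃│ C │ MC│ MR│ M+│                   ┃
            ┗━━━━━━━━━━━━━━━━━━━━━━━━━━━━━━━━━━━━┛
                                                  
                                                  
                                                  


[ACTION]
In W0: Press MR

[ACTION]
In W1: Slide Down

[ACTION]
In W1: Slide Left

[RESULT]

                                 ┃│  9 │ 13 │ 11 │
                                 ┃└────┴────┴────┴
                                 ┃Moves: 1        
            ┏━━━━━━━━━━━━━━━━━━━━┃                
            ┃ Calculator         ┃                
            ┠────────────────────┃                
            ┃                    ┗━━━━━━━━━━━━━━━━
            ┃┌───┬───┬───┬───┐                   ┃
            ┃│ 7 │ 8 │ 9 │ ÷ │                   ┃
            ┃├───┼───┼───┼───┤                   ┃
            ┃│ 4 │ 5 │ 6 │ × │                   ┃
            ┃├───┼───┼───┼───┤                   ┃
            ┃│ 1 │ 2 │ 3 │ - │                   ┃
            ┃├───┼───┼───┼───┤                   ┃
            ┃│ 0 │ . │ = │ + │                   ┃
            ┃├───┼───┼───┼───┤                   ┃
            ┃│ C │ MC│ MR│ M+│                   ┃
            ┗━━━━━━━━━━━━━━━━━━━━━━━━━━━━━━━━━━━━┛
                                                  
                                                  
                                                  


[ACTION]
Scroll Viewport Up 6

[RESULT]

                                 ┃│  1 │  2 │  6 │
                                 ┃├────┼────┼────┼
                                 ┃│  5 │  7 │ 14 │
                                 ┃├────┼────┼────┼
                                 ┃│ 10 │ 15 │  8 │
                                 ┃├────┼────┼────┼
                                 ┃│  9 │ 13 │ 11 │
                                 ┃└────┴────┴────┴
                                 ┃Moves: 1        
            ┏━━━━━━━━━━━━━━━━━━━━┃                
            ┃ Calculator         ┃                
            ┠────────────────────┃                
            ┃                    ┗━━━━━━━━━━━━━━━━
            ┃┌───┬───┬───┬───┐                   ┃
            ┃│ 7 │ 8 │ 9 │ ÷ │                   ┃
            ┃├───┼───┼───┼───┤                   ┃
            ┃│ 4 │ 5 │ 6 │ × │                   ┃
            ┃├───┼───┼───┼───┤                   ┃
            ┃│ 1 │ 2 │ 3 │ - │                   ┃
            ┃├───┼───┼───┼───┤                   ┃
            ┃│ 0 │ . │ = │ + │                   ┃


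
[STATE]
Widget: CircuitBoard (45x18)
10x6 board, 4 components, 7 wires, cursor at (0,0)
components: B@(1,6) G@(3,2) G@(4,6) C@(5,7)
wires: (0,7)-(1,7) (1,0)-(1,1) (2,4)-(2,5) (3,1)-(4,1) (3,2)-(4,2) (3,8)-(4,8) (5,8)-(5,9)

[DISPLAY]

   0 1 2 3 4 5 6 7 8 9                       
0  [.]                          ·            
                                │            
1   · ─ ·                   B   ·            
                                             
2                   · ─ ·                    
                                             
3       ·   G                       ·        
        │   │                       │        
4       ·   ·               G       ·        
                                             
5                               C   · ─ ·    
Cursor: (0,0)                                
                                             
                                             
                                             
                                             
                                             


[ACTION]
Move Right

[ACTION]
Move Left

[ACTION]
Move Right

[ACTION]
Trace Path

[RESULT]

   0 1 2 3 4 5 6 7 8 9                       
0      [.]                      ·            
                                │            
1   · ─ ·                   B   ·            
                                             
2                   · ─ ·                    
                                             
3       ·   G                       ·        
        │   │                       │        
4       ·   ·               G       ·        
                                             
5                               C   · ─ ·    
Cursor: (0,1)  Trace: No connections         
                                             
                                             
                                             
                                             
                                             


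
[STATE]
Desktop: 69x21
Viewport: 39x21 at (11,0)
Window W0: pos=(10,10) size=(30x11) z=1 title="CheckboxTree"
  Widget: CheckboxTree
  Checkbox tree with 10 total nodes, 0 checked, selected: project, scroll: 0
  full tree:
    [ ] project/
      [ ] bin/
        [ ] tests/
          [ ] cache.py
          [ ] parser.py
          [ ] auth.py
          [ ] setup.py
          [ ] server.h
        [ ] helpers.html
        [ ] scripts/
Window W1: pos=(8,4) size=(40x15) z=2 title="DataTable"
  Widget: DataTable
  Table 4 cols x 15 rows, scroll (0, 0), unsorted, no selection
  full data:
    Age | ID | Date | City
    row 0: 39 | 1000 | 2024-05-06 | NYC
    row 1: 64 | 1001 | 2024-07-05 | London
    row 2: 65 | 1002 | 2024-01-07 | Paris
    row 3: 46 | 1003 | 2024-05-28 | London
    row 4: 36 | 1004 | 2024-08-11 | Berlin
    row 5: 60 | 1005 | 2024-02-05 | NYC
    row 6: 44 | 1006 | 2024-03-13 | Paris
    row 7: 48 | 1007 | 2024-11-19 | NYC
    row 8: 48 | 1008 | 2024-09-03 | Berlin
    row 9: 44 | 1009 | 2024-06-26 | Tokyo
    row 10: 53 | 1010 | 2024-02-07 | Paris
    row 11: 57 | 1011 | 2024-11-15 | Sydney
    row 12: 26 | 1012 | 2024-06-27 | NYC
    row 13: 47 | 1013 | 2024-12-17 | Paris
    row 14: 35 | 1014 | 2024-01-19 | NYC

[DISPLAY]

                                       
                                       
                                       
                                       
━━━━━━━━━━━━━━━━━━━━━━━━━━━━━━━━━━━━┓  
ataTable                            ┃  
────────────────────────────────────┨  
e│ID  │Date      │City              ┃  
─┼────┼──────────┼──────            ┃  
 │1000│2024-05-06│NYC               ┃  
 │1001│2024-07-05│London            ┃  
 │1002│2024-01-07│Paris             ┃  
 │1003│2024-05-28│London            ┃  
 │1004│2024-08-11│Berlin            ┃  
 │1005│2024-02-05│NYC               ┃  
 │1006│2024-03-13│Paris             ┃  
 │1007│2024-11-19│NYC               ┃  
 │1008│2024-09-03│Berlin            ┃  
━━━━━━━━━━━━━━━━━━━━━━━━━━━━━━━━━━━━┛  
       [ ] setup.py         ┃          
━━━━━━━━━━━━━━━━━━━━━━━━━━━━┛          


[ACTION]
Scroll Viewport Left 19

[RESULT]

                                       
                                       
                                       
                                       
        ┏━━━━━━━━━━━━━━━━━━━━━━━━━━━━━━
        ┃ DataTable                    
        ┠──────────────────────────────
        ┃Age│ID  │Date      │City      
        ┃───┼────┼──────────┼──────    
        ┃39 │1000│2024-05-06│NYC       
        ┃64 │1001│2024-07-05│London    
        ┃65 │1002│2024-01-07│Paris     
        ┃46 │1003│2024-05-28│London    
        ┃36 │1004│2024-08-11│Berlin    
        ┃60 │1005│2024-02-05│NYC       
        ┃44 │1006│2024-03-13│Paris     
        ┃48 │1007│2024-11-19│NYC       
        ┃48 │1008│2024-09-03│Berlin    
        ┗━━━━━━━━━━━━━━━━━━━━━━━━━━━━━━
          ┃       [ ] setup.py         
          ┗━━━━━━━━━━━━━━━━━━━━━━━━━━━━


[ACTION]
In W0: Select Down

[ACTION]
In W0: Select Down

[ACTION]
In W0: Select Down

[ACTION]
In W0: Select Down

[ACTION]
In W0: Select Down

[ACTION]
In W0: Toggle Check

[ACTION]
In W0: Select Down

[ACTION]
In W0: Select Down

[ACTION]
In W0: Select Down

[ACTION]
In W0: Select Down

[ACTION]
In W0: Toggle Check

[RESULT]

                                       
                                       
                                       
                                       
        ┏━━━━━━━━━━━━━━━━━━━━━━━━━━━━━━
        ┃ DataTable                    
        ┠──────────────────────────────
        ┃Age│ID  │Date      │City      
        ┃───┼────┼──────────┼──────    
        ┃39 │1000│2024-05-06│NYC       
        ┃64 │1001│2024-07-05│London    
        ┃65 │1002│2024-01-07│Paris     
        ┃46 │1003│2024-05-28│London    
        ┃36 │1004│2024-08-11│Berlin    
        ┃60 │1005│2024-02-05│NYC       
        ┃44 │1006│2024-03-13│Paris     
        ┃48 │1007│2024-11-19│NYC       
        ┃48 │1008│2024-09-03│Berlin    
        ┗━━━━━━━━━━━━━━━━━━━━━━━━━━━━━━
          ┃>    [x] scripts/           
          ┗━━━━━━━━━━━━━━━━━━━━━━━━━━━━


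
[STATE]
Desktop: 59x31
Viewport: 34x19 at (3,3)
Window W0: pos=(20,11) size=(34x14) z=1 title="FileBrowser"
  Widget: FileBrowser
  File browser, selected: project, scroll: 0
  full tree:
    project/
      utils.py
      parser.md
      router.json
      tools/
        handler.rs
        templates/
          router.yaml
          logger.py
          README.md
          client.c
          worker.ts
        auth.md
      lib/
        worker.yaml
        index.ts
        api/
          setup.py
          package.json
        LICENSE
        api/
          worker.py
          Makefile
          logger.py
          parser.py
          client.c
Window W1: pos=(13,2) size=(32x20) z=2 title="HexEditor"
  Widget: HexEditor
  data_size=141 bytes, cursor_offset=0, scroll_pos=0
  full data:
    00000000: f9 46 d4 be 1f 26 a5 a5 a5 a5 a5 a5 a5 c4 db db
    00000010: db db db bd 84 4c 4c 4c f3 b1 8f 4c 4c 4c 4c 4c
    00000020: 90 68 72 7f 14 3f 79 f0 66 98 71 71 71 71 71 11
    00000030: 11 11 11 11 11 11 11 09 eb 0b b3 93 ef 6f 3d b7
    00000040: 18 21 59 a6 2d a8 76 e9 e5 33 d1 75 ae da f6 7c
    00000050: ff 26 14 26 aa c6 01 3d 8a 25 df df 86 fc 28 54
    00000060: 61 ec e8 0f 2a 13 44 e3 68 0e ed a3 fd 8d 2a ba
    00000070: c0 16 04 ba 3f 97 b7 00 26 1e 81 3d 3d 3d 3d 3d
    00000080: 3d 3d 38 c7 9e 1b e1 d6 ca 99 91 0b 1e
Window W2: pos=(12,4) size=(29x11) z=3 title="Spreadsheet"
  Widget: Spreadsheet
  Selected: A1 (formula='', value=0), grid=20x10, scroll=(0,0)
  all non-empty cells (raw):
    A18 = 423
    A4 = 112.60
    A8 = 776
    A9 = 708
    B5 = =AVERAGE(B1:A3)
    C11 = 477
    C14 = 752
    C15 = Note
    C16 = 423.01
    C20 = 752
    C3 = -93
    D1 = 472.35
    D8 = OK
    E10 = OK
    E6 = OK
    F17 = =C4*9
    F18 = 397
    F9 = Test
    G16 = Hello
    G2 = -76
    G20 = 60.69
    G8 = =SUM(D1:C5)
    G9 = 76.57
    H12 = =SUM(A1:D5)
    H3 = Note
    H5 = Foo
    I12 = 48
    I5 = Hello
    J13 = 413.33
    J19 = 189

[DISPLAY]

          ┃ HexEditor             
         ┏━━━━━━━━━━━━━━━━━━━━━━━━
         ┃ Spreadsheet            
         ┠────────────────────────
         ┃A1:                     
         ┃       A       B       C
         ┃------------------------
         ┃  1      [0]       0    
         ┃  2        0       0    
         ┃  3        0       0    
         ┃  4   112.60       0    
         ┗━━━━━━━━━━━━━━━━━━━━━━━━
          ┃                       
          ┃                       
          ┃                       
          ┃                       
          ┃                       
          ┃                       
          ┗━━━━━━━━━━━━━━━━━━━━━━━


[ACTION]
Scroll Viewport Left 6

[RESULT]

             ┃ HexEditor          
            ┏━━━━━━━━━━━━━━━━━━━━━
            ┃ Spreadsheet         
            ┠─────────────────────
            ┃A1:                  
            ┃       A       B     
            ┃---------------------
            ┃  1      [0]       0 
            ┃  2        0       0 
            ┃  3        0       0 
            ┃  4   112.60       0 
            ┗━━━━━━━━━━━━━━━━━━━━━
             ┃                    
             ┃                    
             ┃                    
             ┃                    
             ┃                    
             ┃                    
             ┗━━━━━━━━━━━━━━━━━━━━


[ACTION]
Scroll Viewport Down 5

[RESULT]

            ┃       A       B     
            ┃---------------------
            ┃  1      [0]       0 
            ┃  2        0       0 
            ┃  3        0       0 
            ┃  4   112.60       0 
            ┗━━━━━━━━━━━━━━━━━━━━━
             ┃                    
             ┃                    
             ┃                    
             ┃                    
             ┃                    
             ┃                    
             ┗━━━━━━━━━━━━━━━━━━━━
                    ┃             
                    ┃             
                    ┗━━━━━━━━━━━━━
                                  
                                  


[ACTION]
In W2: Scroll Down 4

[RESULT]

            ┃       A       B     
            ┃---------------------
            ┃  5        0       0 
            ┃  6        0       0 
            ┃  7        0       0 
            ┃  8      776       0 
            ┗━━━━━━━━━━━━━━━━━━━━━
             ┃                    
             ┃                    
             ┃                    
             ┃                    
             ┃                    
             ┃                    
             ┗━━━━━━━━━━━━━━━━━━━━
                    ┃             
                    ┃             
                    ┗━━━━━━━━━━━━━
                                  
                                  


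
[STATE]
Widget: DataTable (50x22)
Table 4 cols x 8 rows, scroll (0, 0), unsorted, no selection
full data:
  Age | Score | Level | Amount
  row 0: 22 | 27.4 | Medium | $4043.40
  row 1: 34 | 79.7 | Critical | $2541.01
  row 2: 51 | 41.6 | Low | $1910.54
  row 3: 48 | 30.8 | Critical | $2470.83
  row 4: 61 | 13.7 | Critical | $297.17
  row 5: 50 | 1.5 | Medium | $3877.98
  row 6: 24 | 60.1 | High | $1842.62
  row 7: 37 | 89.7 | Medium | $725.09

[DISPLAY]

Age│Score│Level   │Amount                         
───┼─────┼────────┼────────                       
22 │27.4 │Medium  │$4043.40                       
34 │79.7 │Critical│$2541.01                       
51 │41.6 │Low     │$1910.54                       
48 │30.8 │Critical│$2470.83                       
61 │13.7 │Critical│$297.17                        
50 │1.5  │Medium  │$3877.98                       
24 │60.1 │High    │$1842.62                       
37 │89.7 │Medium  │$725.09                        
                                                  
                                                  
                                                  
                                                  
                                                  
                                                  
                                                  
                                                  
                                                  
                                                  
                                                  
                                                  


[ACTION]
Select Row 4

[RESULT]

Age│Score│Level   │Amount                         
───┼─────┼────────┼────────                       
22 │27.4 │Medium  │$4043.40                       
34 │79.7 │Critical│$2541.01                       
51 │41.6 │Low     │$1910.54                       
48 │30.8 │Critical│$2470.83                       
>1 │13.7 │Critical│$297.17                        
50 │1.5  │Medium  │$3877.98                       
24 │60.1 │High    │$1842.62                       
37 │89.7 │Medium  │$725.09                        
                                                  
                                                  
                                                  
                                                  
                                                  
                                                  
                                                  
                                                  
                                                  
                                                  
                                                  
                                                  


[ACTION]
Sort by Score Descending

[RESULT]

Age│Scor▼│Level   │Amount                         
───┼─────┼────────┼────────                       
37 │89.7 │Medium  │$725.09                        
34 │79.7 │Critical│$2541.01                       
24 │60.1 │High    │$1842.62                       
51 │41.6 │Low     │$1910.54                       
>8 │30.8 │Critical│$2470.83                       
22 │27.4 │Medium  │$4043.40                       
61 │13.7 │Critical│$297.17                        
50 │1.5  │Medium  │$3877.98                       
                                                  
                                                  
                                                  
                                                  
                                                  
                                                  
                                                  
                                                  
                                                  
                                                  
                                                  
                                                  


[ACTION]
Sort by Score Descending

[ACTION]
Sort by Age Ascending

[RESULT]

Ag▲│Score│Level   │Amount                         
───┼─────┼────────┼────────                       
22 │27.4 │Medium  │$4043.40                       
24 │60.1 │High    │$1842.62                       
34 │79.7 │Critical│$2541.01                       
37 │89.7 │Medium  │$725.09                        
>8 │30.8 │Critical│$2470.83                       
50 │1.5  │Medium  │$3877.98                       
51 │41.6 │Low     │$1910.54                       
61 │13.7 │Critical│$297.17                        
                                                  
                                                  
                                                  
                                                  
                                                  
                                                  
                                                  
                                                  
                                                  
                                                  
                                                  
                                                  


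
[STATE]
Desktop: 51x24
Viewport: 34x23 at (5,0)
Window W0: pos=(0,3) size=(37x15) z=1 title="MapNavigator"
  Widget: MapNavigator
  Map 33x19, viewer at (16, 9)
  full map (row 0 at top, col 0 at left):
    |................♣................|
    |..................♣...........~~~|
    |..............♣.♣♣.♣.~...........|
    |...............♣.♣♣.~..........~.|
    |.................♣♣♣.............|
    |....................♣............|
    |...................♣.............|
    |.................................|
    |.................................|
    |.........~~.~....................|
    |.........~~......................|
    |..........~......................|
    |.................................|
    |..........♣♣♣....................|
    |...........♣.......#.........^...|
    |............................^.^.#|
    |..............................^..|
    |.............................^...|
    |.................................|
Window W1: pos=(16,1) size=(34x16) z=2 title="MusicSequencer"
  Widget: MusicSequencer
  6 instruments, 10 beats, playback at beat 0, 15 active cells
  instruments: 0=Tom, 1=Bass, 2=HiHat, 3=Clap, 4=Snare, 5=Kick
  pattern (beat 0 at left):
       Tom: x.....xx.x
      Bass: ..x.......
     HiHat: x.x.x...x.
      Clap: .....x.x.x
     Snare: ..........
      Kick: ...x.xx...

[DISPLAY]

                                  
           ┏━━━━━━━━━━━━━━━━━━━━━━
           ┃ MusicSequencer       
━━━━━━━━━━━┠──────────────────────
Navigator  ┃      ▼123456789      
───────────┃   Tom█·····██·█      
...........┃  Bass··█·······      
...........┃ HiHat█·█·█···█·      
...........┃  Clap·····█·█·█      
...........┃ Snare··········      
...........┃  Kick···█·██···      
......~~.~.┃                      
......~~...┃                      
.......~...┃                      
...........┃                      
.......♣♣♣.┃                      
........♣..┗━━━━━━━━━━━━━━━━━━━━━━
━━━━━━━━━━━━━━━━━━━━━━━━━━━━━━━┛  
                                  
                                  
                                  
                                  
                                  


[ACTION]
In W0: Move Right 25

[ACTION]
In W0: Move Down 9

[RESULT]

                                  
           ┏━━━━━━━━━━━━━━━━━━━━━━
           ┃ MusicSequencer       
━━━━━━━━━━━┠──────────────────────
Navigator  ┃      ▼123456789      
───────────┃   Tom█·····██·█      
...........┃  Bass··█·······      
#.........^┃ HiHat█·█·█···█·      
.........^.┃  Clap·····█·█·█      
...........┃ Snare··········      
..........^┃  Kick···█·██···      
...........┃                      
           ┃                      
           ┃                      
           ┃                      
           ┃                      
           ┗━━━━━━━━━━━━━━━━━━━━━━
━━━━━━━━━━━━━━━━━━━━━━━━━━━━━━━┛  
                                  
                                  
                                  
                                  
                                  


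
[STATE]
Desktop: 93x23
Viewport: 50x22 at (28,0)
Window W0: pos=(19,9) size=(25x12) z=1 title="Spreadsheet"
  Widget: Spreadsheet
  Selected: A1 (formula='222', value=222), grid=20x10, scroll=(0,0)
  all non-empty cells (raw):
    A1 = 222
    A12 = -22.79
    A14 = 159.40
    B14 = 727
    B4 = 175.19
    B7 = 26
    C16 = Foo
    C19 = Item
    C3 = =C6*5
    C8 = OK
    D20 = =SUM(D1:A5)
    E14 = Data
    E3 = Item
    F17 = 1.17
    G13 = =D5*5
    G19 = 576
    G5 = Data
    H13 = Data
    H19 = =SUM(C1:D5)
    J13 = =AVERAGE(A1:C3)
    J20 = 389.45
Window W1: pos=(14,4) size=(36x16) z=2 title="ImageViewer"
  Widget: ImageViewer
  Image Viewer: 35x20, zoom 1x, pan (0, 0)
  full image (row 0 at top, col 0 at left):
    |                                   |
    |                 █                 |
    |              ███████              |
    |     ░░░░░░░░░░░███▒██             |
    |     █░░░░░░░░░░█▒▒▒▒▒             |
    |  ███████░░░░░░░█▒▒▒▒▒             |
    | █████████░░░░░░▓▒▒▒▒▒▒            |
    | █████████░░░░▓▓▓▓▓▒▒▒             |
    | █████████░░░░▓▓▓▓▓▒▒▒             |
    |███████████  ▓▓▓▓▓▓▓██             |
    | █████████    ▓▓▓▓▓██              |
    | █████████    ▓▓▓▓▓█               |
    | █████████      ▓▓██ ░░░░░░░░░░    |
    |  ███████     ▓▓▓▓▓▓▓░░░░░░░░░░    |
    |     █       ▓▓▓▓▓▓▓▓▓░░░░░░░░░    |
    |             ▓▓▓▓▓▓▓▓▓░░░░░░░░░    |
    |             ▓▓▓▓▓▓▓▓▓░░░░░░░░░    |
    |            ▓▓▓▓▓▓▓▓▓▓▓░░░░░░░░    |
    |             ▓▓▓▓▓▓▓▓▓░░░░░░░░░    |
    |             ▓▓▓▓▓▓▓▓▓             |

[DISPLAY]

                                                  
                                                  
                                                  
                                                  
━━━━━━━━━━━━━━━━━━━━━┓                            
                     ┃                            
─────────────────────┨                            
                     ┃                            
    █                ┃                            
 ███████             ┃                            
░░░███▒██            ┃                            
░░░█▒▒▒▒▒            ┃                            
░░░█▒▒▒▒▒            ┃                            
░░░▓▒▒▒▒▒▒           ┃                            
░▓▓▓▓▓▒▒▒            ┃                            
░▓▓▓▓▓▒▒▒            ┃                            
▓▓▓▓▓▓▓██            ┃                            
 ▓▓▓▓▓██             ┃                            
 ▓▓▓▓▓█              ┃                            
━━━━━━━━━━━━━━━━━━━━━┛                            
━━━━━━━━━━━━━━━┛                                  
                                                  


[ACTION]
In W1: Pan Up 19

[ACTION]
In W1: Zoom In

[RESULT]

                                                  
                                                  
                                                  
                                                  
━━━━━━━━━━━━━━━━━━━━━┓                            
                     ┃                            
─────────────────────┨                            
                     ┃                            
                     ┃                            
                     ┃                            
                     ┃                            
               ██████┃                            
               ██████┃                            
░░░░░░░░░░░░░░░░░░░██┃                            
░░░░░░░░░░░░░░░░░░░██┃                            
░░░░░░░░░░░░░░░░░░░██┃                            
░░░░░░░░░░░░░░░░░░░██┃                            
█████░░░░░░░░░░░░░░██┃                            
█████░░░░░░░░░░░░░░██┃                            
━━━━━━━━━━━━━━━━━━━━━┛                            
━━━━━━━━━━━━━━━┛                                  
                                                  


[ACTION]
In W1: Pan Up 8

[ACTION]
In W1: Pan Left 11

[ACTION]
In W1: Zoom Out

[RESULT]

                                                  
                                                  
                                                  
                                                  
━━━━━━━━━━━━━━━━━━━━━┓                            
                     ┃                            
─────────────────────┨                            
                     ┃                            
    █                ┃                            
 ███████             ┃                            
░░░███▒██            ┃                            
░░░█▒▒▒▒▒            ┃                            
░░░█▒▒▒▒▒            ┃                            
░░░▓▒▒▒▒▒▒           ┃                            
░▓▓▓▓▓▒▒▒            ┃                            
░▓▓▓▓▓▒▒▒            ┃                            
▓▓▓▓▓▓▓██            ┃                            
 ▓▓▓▓▓██             ┃                            
 ▓▓▓▓▓█              ┃                            
━━━━━━━━━━━━━━━━━━━━━┛                            
━━━━━━━━━━━━━━━┛                                  
                                                  


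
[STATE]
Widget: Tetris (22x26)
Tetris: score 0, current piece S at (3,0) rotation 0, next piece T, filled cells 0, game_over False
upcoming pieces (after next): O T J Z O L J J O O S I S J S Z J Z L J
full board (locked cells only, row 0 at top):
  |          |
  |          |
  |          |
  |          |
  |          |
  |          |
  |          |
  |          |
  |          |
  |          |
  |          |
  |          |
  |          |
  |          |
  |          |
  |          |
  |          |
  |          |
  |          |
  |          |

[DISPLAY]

    ░░    │Next:      
   ░░     │ ▒         
          │▒▒▒        
          │           
          │           
          │           
          │Score:     
          │0          
          │           
          │           
          │           
          │           
          │           
          │           
          │           
          │           
          │           
          │           
          │           
          │           
          │           
          │           
          │           
          │           
          │           
          │           


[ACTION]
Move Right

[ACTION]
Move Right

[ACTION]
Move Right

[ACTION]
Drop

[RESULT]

          │Next:      
       ░░ │ ▒         
      ░░  │▒▒▒        
          │           
          │           
          │           
          │Score:     
          │0          
          │           
          │           
          │           
          │           
          │           
          │           
          │           
          │           
          │           
          │           
          │           
          │           
          │           
          │           
          │           
          │           
          │           
          │           


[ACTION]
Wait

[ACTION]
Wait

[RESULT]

          │Next:      
          │ ▒         
          │▒▒▒        
       ░░ │           
      ░░  │           
          │           
          │Score:     
          │0          
          │           
          │           
          │           
          │           
          │           
          │           
          │           
          │           
          │           
          │           
          │           
          │           
          │           
          │           
          │           
          │           
          │           
          │           


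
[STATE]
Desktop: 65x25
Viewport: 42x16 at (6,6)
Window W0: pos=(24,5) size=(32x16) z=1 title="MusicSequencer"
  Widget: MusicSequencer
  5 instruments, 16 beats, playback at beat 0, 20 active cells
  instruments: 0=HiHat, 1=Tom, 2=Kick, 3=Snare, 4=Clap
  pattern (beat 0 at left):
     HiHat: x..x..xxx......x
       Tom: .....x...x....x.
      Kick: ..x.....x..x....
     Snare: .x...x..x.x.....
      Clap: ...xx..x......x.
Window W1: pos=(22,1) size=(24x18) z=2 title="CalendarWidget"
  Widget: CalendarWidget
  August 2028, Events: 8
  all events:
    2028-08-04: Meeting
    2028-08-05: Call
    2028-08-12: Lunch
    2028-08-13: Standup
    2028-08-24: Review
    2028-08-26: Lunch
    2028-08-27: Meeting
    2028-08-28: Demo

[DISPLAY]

                ┃    1  2  3  4*  5*  6┃  
                ┃ 7  8  9 10 11 12* 13*┃──
                ┃14 15 16 17 18 19 20  ┃5 
                ┃21 22 23 24* 25 26* 27┃█ 
                ┃28* 29 30 31          ┃· 
                ┃                      ┃· 
                ┃                      ┃· 
                ┃                      ┃· 
                ┃                      ┃  
                ┃                      ┃  
                ┃                      ┃  
                ┃                      ┃  
                ┗━━━━━━━━━━━━━━━━━━━━━━┛  
                  ┃                       
                  ┗━━━━━━━━━━━━━━━━━━━━━━━
                                          


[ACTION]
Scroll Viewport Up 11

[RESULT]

                                          
                ┏━━━━━━━━━━━━━━━━━━━━━━┓  
                ┃ CalendarWidget       ┃  
                ┠──────────────────────┨  
                ┃     August 2028      ┃  
                ┃Mo Tu We Th Fr Sa Su  ┃━━
                ┃    1  2  3  4*  5*  6┃  
                ┃ 7  8  9 10 11 12* 13*┃──
                ┃14 15 16 17 18 19 20  ┃5 
                ┃21 22 23 24* 25 26* 27┃█ 
                ┃28* 29 30 31          ┃· 
                ┃                      ┃· 
                ┃                      ┃· 
                ┃                      ┃· 
                ┃                      ┃  
                ┃                      ┃  


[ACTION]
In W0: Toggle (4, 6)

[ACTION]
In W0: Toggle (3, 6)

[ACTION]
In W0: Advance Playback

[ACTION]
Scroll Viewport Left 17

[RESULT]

                                          
                      ┏━━━━━━━━━━━━━━━━━━━
                      ┃ CalendarWidget    
                      ┠───────────────────
                      ┃     August 2028   
                      ┃Mo Tu We Th Fr Sa S
                      ┃    1  2  3  4*  5*
                      ┃ 7  8  9 10 11 12* 
                      ┃14 15 16 17 18 19 2
                      ┃21 22 23 24* 25 26*
                      ┃28* 29 30 31       
                      ┃                   
                      ┃                   
                      ┃                   
                      ┃                   
                      ┃                   


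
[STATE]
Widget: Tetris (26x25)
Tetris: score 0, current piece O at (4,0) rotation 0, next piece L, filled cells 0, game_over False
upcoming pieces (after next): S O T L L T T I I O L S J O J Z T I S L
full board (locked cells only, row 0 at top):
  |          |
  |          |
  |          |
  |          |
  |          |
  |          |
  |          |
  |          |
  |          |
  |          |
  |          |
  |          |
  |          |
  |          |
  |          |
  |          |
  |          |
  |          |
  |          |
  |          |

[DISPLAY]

    ▓▓    │Next:          
    ▓▓    │  ▒            
          │▒▒▒            
          │               
          │               
          │               
          │Score:         
          │0              
          │               
          │               
          │               
          │               
          │               
          │               
          │               
          │               
          │               
          │               
          │               
          │               
          │               
          │               
          │               
          │               
          │               


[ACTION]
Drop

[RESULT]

          │Next:          
    ▓▓    │  ▒            
    ▓▓    │▒▒▒            
          │               
          │               
          │               
          │Score:         
          │0              
          │               
          │               
          │               
          │               
          │               
          │               
          │               
          │               
          │               
          │               
          │               
          │               
          │               
          │               
          │               
          │               
          │               


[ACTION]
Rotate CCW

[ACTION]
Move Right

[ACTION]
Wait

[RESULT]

          │Next:          
          │  ▒            
     ▓▓   │▒▒▒            
     ▓▓   │               
          │               
          │               
          │Score:         
          │0              
          │               
          │               
          │               
          │               
          │               
          │               
          │               
          │               
          │               
          │               
          │               
          │               
          │               
          │               
          │               
          │               
          │               
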